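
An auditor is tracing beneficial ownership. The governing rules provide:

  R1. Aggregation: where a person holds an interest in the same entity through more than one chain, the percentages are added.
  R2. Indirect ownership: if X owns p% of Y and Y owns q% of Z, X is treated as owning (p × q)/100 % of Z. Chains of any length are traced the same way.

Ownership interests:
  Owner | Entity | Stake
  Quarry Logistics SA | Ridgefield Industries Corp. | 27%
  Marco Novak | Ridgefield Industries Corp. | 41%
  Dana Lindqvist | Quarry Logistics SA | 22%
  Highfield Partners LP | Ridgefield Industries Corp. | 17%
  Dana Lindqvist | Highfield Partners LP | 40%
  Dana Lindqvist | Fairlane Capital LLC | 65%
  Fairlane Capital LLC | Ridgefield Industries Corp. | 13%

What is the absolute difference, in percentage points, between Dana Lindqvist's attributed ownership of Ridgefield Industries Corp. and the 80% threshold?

58.81

Chain via Fairlane Capital LLC (R2): 65% × 13% = 8.45% of Ridgefield Industries Corp.
Chain via Highfield Partners LP (R2): 40% × 17% = 6.8% of Ridgefield Industries Corp.
Chain via Quarry Logistics SA (R2): 22% × 27% = 5.94% of Ridgefield Industries Corp.
Aggregating (R1): 8.45% + 6.8% + 5.94% = 21.19%.
21.19% falls short of the 80% threshold by 58.81 percentage points.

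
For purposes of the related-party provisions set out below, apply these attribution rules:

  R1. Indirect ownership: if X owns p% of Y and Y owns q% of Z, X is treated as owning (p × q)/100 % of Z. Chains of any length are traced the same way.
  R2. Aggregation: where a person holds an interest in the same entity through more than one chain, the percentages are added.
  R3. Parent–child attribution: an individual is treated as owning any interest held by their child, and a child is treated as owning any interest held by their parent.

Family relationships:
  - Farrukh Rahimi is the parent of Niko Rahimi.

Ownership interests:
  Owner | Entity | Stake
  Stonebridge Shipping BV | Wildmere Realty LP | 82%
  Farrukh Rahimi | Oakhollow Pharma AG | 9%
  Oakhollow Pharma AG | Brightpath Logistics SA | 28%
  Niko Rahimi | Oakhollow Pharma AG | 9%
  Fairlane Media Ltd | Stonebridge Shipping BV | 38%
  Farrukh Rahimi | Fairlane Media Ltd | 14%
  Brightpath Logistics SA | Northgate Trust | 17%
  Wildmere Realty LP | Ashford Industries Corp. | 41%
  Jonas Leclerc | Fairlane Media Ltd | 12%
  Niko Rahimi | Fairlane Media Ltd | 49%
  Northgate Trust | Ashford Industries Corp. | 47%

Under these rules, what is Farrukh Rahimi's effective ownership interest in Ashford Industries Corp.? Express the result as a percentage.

8.451324%

By parent–child attribution (R3), Farrukh Rahimi is treated as also owning Niko Rahimi's interest in Oakhollow Pharma AG, giving 9% + 9% = 18%.
By parent–child attribution (R3), Farrukh Rahimi is treated as also owning Niko Rahimi's interest in Fairlane Media Ltd, giving 14% + 49% = 63%.
Chain via Oakhollow Pharma AG → Brightpath Logistics SA → Northgate Trust (R1): 18% × 28% × 17% × 47% = 0.402696% of Ashford Industries Corp.
Chain via Fairlane Media Ltd → Stonebridge Shipping BV → Wildmere Realty LP (R1): 63% × 38% × 82% × 41% = 8.048628% of Ashford Industries Corp.
Aggregating (R2): 0.402696% + 8.048628% = 8.451324%.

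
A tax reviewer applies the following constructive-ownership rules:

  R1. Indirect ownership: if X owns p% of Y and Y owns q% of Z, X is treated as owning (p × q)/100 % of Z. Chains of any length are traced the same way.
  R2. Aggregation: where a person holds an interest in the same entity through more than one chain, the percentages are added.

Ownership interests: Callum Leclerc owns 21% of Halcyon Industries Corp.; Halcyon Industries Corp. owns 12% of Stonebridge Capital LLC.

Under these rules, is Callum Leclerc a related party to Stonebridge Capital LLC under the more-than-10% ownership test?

Chain via Halcyon Industries Corp. (R1): 21% × 12% = 2.52% of Stonebridge Capital LLC.
2.52% does not exceed the 10% threshold, so Callum is not a related party to Stonebridge Capital LLC.

No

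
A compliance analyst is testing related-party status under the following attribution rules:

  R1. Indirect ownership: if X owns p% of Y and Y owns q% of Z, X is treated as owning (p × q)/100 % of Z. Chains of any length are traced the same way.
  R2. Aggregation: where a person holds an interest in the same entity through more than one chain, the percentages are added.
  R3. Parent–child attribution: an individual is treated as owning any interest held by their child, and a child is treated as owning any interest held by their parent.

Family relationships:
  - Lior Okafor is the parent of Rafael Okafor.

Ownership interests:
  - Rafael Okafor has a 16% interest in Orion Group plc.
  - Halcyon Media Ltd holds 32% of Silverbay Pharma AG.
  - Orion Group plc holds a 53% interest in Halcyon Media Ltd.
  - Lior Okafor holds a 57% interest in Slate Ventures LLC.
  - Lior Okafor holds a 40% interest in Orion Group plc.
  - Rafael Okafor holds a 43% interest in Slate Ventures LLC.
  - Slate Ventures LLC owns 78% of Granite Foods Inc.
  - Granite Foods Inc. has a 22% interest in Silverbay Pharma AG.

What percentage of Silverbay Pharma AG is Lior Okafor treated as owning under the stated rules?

26.6576%

By parent–child attribution (R3), Lior Okafor is treated as also owning Rafael Okafor's interest in Orion Group plc, giving 40% + 16% = 56%.
By parent–child attribution (R3), Lior Okafor is treated as also owning Rafael Okafor's interest in Slate Ventures LLC, giving 57% + 43% = 100%.
Chain via Orion Group plc → Halcyon Media Ltd (R1): 56% × 53% × 32% = 9.4976% of Silverbay Pharma AG.
Chain via Slate Ventures LLC → Granite Foods Inc. (R1): 100% × 78% × 22% = 17.16% of Silverbay Pharma AG.
Aggregating (R2): 9.4976% + 17.16% = 26.6576%.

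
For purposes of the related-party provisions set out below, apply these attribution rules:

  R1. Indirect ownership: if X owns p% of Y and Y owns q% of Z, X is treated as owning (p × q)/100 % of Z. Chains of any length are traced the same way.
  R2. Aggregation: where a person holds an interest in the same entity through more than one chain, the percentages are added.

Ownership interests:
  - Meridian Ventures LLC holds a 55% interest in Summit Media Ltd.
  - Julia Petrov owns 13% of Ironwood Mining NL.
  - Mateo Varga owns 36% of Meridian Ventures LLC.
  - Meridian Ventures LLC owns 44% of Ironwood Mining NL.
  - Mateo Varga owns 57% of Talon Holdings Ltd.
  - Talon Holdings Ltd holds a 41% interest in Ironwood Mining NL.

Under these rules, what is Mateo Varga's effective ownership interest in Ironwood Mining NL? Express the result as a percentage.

Chain via Talon Holdings Ltd (R1): 57% × 41% = 23.37% of Ironwood Mining NL.
Chain via Meridian Ventures LLC (R1): 36% × 44% = 15.84% of Ironwood Mining NL.
Aggregating (R2): 23.37% + 15.84% = 39.21%.

39.21%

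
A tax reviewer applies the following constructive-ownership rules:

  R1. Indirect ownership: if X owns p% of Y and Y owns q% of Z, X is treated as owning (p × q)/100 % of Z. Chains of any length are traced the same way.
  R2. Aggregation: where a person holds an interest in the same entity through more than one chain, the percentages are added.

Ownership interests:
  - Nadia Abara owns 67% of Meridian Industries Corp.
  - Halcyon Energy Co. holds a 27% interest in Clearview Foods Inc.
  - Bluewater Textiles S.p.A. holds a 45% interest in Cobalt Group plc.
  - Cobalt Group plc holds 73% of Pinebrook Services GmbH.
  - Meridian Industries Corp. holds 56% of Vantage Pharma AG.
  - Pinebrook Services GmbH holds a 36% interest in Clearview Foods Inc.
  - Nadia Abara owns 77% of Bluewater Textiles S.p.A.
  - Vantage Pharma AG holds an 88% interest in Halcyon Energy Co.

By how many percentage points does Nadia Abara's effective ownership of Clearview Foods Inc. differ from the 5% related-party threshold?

13.020772

Chain via Bluewater Textiles S.p.A. → Cobalt Group plc → Pinebrook Services GmbH (R1): 77% × 45% × 73% × 36% = 9.10602% of Clearview Foods Inc.
Chain via Meridian Industries Corp. → Vantage Pharma AG → Halcyon Energy Co. (R1): 67% × 56% × 88% × 27% = 8.914752% of Clearview Foods Inc.
Aggregating (R2): 9.10602% + 8.914752% = 18.020772%.
18.020772% exceeds the 5% threshold by 13.020772 percentage points.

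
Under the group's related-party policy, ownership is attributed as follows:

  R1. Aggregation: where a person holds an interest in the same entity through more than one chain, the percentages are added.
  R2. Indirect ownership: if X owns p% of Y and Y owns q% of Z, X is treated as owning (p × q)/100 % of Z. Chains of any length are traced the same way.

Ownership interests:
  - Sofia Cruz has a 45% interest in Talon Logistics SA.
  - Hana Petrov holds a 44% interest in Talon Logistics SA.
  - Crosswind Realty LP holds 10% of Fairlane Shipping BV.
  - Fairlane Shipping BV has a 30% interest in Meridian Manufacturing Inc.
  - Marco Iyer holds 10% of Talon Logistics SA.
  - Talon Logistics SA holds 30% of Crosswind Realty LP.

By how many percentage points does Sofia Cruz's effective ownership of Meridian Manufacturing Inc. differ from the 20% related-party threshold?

Chain via Talon Logistics SA → Crosswind Realty LP → Fairlane Shipping BV (R2): 45% × 30% × 10% × 30% = 0.405% of Meridian Manufacturing Inc.
0.405% falls short of the 20% threshold by 19.595 percentage points.

19.595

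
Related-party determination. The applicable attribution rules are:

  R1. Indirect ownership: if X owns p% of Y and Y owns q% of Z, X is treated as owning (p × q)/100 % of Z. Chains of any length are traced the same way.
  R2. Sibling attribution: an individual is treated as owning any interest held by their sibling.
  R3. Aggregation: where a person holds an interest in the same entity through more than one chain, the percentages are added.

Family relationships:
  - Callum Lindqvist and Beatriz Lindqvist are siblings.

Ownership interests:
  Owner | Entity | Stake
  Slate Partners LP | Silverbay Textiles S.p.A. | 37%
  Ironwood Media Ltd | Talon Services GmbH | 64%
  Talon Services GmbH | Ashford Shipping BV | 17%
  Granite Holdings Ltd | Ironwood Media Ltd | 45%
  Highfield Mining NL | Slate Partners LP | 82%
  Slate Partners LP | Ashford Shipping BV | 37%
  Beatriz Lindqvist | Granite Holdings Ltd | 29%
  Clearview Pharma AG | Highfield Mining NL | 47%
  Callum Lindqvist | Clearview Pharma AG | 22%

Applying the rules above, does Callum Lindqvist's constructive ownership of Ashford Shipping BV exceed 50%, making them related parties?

No

By sibling attribution (R2), Callum Lindqvist is treated as owning Beatriz Lindqvist's 29% interest in Granite Holdings Ltd.
Chain via Clearview Pharma AG → Highfield Mining NL → Slate Partners LP (R1): 22% × 47% × 82% × 37% = 3.137156% of Ashford Shipping BV.
Chain via Granite Holdings Ltd → Ironwood Media Ltd → Talon Services GmbH (R1): 29% × 45% × 64% × 17% = 1.41984% of Ashford Shipping BV.
Aggregating (R3): 3.137156% + 1.41984% = 4.556996%.
4.556996% does not exceed the 50% threshold, so Callum is not a related party to Ashford Shipping BV.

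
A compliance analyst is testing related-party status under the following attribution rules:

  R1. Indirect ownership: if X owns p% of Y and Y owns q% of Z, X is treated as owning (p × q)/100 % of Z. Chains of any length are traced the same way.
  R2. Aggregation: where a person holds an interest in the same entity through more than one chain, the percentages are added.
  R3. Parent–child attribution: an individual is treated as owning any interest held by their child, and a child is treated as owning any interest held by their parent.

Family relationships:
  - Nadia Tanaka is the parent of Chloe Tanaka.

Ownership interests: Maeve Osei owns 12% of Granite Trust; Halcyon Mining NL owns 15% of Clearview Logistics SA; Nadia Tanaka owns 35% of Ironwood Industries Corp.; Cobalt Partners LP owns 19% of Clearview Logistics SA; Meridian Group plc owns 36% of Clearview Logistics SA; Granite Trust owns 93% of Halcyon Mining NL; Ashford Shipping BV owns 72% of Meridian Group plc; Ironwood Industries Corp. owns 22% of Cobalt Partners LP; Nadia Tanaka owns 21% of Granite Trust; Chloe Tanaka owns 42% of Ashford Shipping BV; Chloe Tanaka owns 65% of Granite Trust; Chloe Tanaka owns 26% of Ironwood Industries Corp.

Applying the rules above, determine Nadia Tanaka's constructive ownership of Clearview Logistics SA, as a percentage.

By parent–child attribution (R3), Nadia Tanaka is treated as also owning Chloe Tanaka's interest in Ironwood Industries Corp, giving 35% + 26% = 61%.
By parent–child attribution (R3), Nadia Tanaka is treated as also owning Chloe Tanaka's interest in Granite Trust, giving 21% + 65% = 86%.
By parent–child attribution (R3), Nadia Tanaka is treated as owning Chloe Tanaka's 42% interest in Ashford Shipping BV.
Chain via Ironwood Industries Corp. → Cobalt Partners LP (R1): 61% × 22% × 19% = 2.5498% of Clearview Logistics SA.
Chain via Granite Trust → Halcyon Mining NL (R1): 86% × 93% × 15% = 11.997% of Clearview Logistics SA.
Chain via Ashford Shipping BV → Meridian Group plc (R1): 42% × 72% × 36% = 10.8864% of Clearview Logistics SA.
Aggregating (R2): 2.5498% + 11.997% + 10.8864% = 25.4332%.

25.4332%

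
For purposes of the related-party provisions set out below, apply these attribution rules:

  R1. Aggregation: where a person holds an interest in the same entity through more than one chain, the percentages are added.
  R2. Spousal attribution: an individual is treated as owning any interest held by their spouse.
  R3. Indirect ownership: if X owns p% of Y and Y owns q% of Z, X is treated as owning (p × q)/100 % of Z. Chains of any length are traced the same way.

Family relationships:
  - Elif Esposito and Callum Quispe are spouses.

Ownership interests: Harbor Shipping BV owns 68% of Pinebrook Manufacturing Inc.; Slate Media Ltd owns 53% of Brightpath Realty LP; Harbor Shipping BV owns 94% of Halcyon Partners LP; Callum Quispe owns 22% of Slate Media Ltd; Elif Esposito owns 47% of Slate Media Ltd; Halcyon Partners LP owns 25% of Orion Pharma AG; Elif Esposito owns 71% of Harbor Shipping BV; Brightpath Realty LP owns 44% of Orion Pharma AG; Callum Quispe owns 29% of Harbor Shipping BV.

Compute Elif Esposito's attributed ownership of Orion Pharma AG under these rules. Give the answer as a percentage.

39.5908%

By spousal attribution (R2), Elif Esposito is treated as also owning Callum Quispe's interest in Slate Media Ltd, giving 47% + 22% = 69%.
By spousal attribution (R2), Elif Esposito is treated as also owning Callum Quispe's interest in Harbor Shipping BV, giving 71% + 29% = 100%.
Chain via Slate Media Ltd → Brightpath Realty LP (R3): 69% × 53% × 44% = 16.0908% of Orion Pharma AG.
Chain via Harbor Shipping BV → Halcyon Partners LP (R3): 100% × 94% × 25% = 23.5% of Orion Pharma AG.
Aggregating (R1): 16.0908% + 23.5% = 39.5908%.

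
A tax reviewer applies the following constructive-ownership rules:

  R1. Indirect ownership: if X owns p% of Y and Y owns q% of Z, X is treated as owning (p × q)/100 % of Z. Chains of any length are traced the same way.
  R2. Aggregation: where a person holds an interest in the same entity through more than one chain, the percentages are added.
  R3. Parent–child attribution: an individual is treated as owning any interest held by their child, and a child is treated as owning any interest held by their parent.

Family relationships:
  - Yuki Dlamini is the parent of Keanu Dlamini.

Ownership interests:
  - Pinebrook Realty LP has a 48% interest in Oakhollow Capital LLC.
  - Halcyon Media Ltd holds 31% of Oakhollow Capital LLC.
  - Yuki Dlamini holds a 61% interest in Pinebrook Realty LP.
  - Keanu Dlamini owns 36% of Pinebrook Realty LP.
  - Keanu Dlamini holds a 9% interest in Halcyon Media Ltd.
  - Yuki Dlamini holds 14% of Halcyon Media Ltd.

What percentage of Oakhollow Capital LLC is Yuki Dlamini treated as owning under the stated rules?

By parent–child attribution (R3), Yuki Dlamini is treated as also owning Keanu Dlamini's interest in Halcyon Media Ltd, giving 14% + 9% = 23%.
By parent–child attribution (R3), Yuki Dlamini is treated as also owning Keanu Dlamini's interest in Pinebrook Realty LP, giving 61% + 36% = 97%.
Chain via Halcyon Media Ltd (R1): 23% × 31% = 7.13% of Oakhollow Capital LLC.
Chain via Pinebrook Realty LP (R1): 97% × 48% = 46.56% of Oakhollow Capital LLC.
Aggregating (R2): 7.13% + 46.56% = 53.69%.

53.69%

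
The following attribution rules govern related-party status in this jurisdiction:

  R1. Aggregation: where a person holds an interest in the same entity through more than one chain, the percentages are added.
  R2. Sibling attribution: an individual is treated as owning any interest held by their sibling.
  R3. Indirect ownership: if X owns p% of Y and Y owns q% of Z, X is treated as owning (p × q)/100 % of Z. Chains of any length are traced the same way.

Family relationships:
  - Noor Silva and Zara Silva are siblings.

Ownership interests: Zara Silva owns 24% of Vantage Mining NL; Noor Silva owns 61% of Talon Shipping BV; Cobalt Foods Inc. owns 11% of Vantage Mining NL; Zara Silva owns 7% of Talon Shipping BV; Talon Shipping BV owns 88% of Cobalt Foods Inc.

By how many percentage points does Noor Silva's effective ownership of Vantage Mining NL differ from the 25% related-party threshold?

5.5824

By sibling attribution (R2), Noor Silva is treated as also owning Zara Silva's interest in Talon Shipping BV, giving 61% + 7% = 68%.
By sibling attribution (R2), Noor Silva is treated as owning Zara Silva's 24% interest in Vantage Mining NL.
Chain via Talon Shipping BV → Cobalt Foods Inc. (R3): 68% × 88% × 11% = 6.5824% of Vantage Mining NL.
Direct interest in Vantage Mining NL: 24%.
Aggregating (R1): 6.5824% + 24% = 30.5824%.
30.5824% exceeds the 25% threshold by 5.5824 percentage points.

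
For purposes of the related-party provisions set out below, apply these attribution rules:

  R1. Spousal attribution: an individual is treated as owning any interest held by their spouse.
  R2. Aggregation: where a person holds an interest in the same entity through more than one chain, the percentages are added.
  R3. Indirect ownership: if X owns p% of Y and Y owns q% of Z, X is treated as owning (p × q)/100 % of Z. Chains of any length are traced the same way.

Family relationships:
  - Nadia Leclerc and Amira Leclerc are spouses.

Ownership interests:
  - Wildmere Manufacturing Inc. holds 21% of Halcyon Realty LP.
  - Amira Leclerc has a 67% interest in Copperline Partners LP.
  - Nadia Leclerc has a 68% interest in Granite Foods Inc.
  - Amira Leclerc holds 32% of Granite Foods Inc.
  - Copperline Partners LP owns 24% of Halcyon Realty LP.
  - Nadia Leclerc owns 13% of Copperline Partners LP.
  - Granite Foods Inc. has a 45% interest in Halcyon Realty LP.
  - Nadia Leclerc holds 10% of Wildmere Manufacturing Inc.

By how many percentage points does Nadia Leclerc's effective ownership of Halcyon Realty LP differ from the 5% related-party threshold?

By spousal attribution (R1), Nadia Leclerc is treated as also owning Amira Leclerc's interest in Granite Foods Inc, giving 68% + 32% = 100%.
By spousal attribution (R1), Nadia Leclerc is treated as also owning Amira Leclerc's interest in Copperline Partners LP, giving 13% + 67% = 80%.
Chain via Granite Foods Inc. (R3): 100% × 45% = 45% of Halcyon Realty LP.
Chain via Wildmere Manufacturing Inc. (R3): 10% × 21% = 2.1% of Halcyon Realty LP.
Chain via Copperline Partners LP (R3): 80% × 24% = 19.2% of Halcyon Realty LP.
Aggregating (R2): 45% + 2.1% + 19.2% = 66.3%.
66.3% exceeds the 5% threshold by 61.3 percentage points.

61.3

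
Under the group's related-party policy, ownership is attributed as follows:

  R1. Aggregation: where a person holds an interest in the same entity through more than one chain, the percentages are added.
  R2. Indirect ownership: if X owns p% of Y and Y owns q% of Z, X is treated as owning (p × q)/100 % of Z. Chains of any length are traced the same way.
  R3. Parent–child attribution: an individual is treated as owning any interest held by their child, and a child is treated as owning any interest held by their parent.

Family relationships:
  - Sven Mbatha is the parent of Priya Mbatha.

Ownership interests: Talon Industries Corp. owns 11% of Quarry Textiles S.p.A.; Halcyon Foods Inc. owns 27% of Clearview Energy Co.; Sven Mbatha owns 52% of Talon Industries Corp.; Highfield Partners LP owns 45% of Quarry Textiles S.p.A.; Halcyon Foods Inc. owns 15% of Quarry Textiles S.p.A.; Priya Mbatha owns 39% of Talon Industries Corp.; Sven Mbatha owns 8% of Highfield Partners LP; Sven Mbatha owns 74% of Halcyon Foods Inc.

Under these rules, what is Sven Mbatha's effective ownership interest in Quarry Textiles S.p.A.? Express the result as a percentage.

24.71%

By parent–child attribution (R3), Sven Mbatha is treated as also owning Priya Mbatha's interest in Talon Industries Corp, giving 52% + 39% = 91%.
Chain via Highfield Partners LP (R2): 8% × 45% = 3.6% of Quarry Textiles S.p.A.
Chain via Talon Industries Corp. (R2): 91% × 11% = 10.01% of Quarry Textiles S.p.A.
Chain via Halcyon Foods Inc. (R2): 74% × 15% = 11.1% of Quarry Textiles S.p.A.
Aggregating (R1): 3.6% + 10.01% + 11.1% = 24.71%.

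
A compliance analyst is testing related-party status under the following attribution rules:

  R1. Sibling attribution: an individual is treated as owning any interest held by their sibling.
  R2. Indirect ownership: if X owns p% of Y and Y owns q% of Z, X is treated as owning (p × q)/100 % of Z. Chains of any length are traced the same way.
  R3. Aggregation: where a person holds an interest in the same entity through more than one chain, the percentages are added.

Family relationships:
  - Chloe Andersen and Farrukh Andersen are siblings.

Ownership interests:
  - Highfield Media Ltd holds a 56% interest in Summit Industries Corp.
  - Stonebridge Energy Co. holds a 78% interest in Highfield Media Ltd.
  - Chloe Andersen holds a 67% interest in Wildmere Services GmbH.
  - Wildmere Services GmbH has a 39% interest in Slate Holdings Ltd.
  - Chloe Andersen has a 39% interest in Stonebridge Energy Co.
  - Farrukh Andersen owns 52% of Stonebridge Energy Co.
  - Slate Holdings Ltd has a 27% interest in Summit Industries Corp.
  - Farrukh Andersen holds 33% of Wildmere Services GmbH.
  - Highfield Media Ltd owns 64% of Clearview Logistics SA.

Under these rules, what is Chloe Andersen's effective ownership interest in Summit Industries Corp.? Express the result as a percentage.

50.2788%

By sibling attribution (R1), Chloe Andersen is treated as also owning Farrukh Andersen's interest in Wildmere Services GmbH, giving 67% + 33% = 100%.
By sibling attribution (R1), Chloe Andersen is treated as also owning Farrukh Andersen's interest in Stonebridge Energy Co, giving 39% + 52% = 91%.
Chain via Wildmere Services GmbH → Slate Holdings Ltd (R2): 100% × 39% × 27% = 10.53% of Summit Industries Corp.
Chain via Stonebridge Energy Co. → Highfield Media Ltd (R2): 91% × 78% × 56% = 39.7488% of Summit Industries Corp.
Aggregating (R3): 10.53% + 39.7488% = 50.2788%.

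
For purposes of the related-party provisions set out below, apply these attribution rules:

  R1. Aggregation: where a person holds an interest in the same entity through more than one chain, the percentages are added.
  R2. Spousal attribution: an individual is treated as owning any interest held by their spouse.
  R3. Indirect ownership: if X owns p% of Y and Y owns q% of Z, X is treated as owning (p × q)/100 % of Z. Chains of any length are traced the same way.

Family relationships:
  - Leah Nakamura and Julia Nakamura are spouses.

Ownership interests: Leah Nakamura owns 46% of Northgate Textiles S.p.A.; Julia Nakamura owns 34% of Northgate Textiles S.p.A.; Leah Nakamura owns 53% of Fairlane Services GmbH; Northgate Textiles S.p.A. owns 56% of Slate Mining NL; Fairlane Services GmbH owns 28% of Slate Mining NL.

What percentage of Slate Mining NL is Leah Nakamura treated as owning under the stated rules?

By spousal attribution (R2), Leah Nakamura is treated as also owning Julia Nakamura's interest in Northgate Textiles S.p.A, giving 46% + 34% = 80%.
Chain via Northgate Textiles S.p.A. (R3): 80% × 56% = 44.8% of Slate Mining NL.
Chain via Fairlane Services GmbH (R3): 53% × 28% = 14.84% of Slate Mining NL.
Aggregating (R1): 44.8% + 14.84% = 59.64%.

59.64%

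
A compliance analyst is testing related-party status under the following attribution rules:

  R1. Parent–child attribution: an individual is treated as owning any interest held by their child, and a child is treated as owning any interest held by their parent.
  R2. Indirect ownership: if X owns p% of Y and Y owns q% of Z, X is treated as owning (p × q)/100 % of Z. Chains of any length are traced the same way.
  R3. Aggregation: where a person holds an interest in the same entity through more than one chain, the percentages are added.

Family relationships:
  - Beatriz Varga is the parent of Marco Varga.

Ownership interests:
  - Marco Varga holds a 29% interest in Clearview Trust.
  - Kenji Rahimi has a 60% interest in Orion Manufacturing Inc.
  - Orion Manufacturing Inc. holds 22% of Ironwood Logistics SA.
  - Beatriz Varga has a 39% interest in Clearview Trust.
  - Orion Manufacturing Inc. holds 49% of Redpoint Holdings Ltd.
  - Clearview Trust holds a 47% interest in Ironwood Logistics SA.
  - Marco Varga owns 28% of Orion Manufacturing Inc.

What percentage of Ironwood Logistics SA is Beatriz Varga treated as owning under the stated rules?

By parent–child attribution (R1), Beatriz Varga is treated as also owning Marco Varga's interest in Clearview Trust, giving 39% + 29% = 68%.
By parent–child attribution (R1), Beatriz Varga is treated as owning Marco Varga's 28% interest in Orion Manufacturing Inc.
Chain via Clearview Trust (R2): 68% × 47% = 31.96% of Ironwood Logistics SA.
Chain via Orion Manufacturing Inc. (R2): 28% × 22% = 6.16% of Ironwood Logistics SA.
Aggregating (R3): 31.96% + 6.16% = 38.12%.

38.12%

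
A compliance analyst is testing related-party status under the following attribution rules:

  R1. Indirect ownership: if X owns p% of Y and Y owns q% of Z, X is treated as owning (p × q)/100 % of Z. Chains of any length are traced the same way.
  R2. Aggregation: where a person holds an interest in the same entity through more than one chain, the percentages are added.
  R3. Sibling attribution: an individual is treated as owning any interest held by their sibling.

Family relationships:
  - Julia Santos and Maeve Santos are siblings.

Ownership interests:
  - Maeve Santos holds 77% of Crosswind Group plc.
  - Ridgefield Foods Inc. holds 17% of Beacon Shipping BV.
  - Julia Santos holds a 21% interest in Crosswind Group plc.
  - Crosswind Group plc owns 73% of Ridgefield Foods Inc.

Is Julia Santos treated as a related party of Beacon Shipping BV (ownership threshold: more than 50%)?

No

By sibling attribution (R3), Julia Santos is treated as also owning Maeve Santos's interest in Crosswind Group plc, giving 21% + 77% = 98%.
Chain via Crosswind Group plc → Ridgefield Foods Inc. (R1): 98% × 73% × 17% = 12.1618% of Beacon Shipping BV.
12.1618% does not exceed the 50% threshold, so Julia is not a related party to Beacon Shipping BV.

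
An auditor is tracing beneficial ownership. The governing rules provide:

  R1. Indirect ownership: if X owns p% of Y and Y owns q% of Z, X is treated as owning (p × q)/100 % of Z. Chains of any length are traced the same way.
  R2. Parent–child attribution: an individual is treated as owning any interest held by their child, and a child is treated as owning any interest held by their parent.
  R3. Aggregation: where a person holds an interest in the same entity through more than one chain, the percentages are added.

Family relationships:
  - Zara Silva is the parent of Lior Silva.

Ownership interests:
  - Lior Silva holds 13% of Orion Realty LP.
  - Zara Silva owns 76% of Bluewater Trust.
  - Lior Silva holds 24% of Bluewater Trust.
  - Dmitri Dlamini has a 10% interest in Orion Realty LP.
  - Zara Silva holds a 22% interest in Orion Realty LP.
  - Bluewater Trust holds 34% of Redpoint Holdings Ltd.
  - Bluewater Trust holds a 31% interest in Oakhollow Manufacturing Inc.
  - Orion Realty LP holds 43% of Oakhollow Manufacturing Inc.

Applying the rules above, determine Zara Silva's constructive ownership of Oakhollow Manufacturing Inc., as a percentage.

46.05%

By parent–child attribution (R2), Zara Silva is treated as also owning Lior Silva's interest in Orion Realty LP, giving 22% + 13% = 35%.
By parent–child attribution (R2), Zara Silva is treated as also owning Lior Silva's interest in Bluewater Trust, giving 76% + 24% = 100%.
Chain via Orion Realty LP (R1): 35% × 43% = 15.05% of Oakhollow Manufacturing Inc.
Chain via Bluewater Trust (R1): 100% × 31% = 31% of Oakhollow Manufacturing Inc.
Aggregating (R3): 15.05% + 31% = 46.05%.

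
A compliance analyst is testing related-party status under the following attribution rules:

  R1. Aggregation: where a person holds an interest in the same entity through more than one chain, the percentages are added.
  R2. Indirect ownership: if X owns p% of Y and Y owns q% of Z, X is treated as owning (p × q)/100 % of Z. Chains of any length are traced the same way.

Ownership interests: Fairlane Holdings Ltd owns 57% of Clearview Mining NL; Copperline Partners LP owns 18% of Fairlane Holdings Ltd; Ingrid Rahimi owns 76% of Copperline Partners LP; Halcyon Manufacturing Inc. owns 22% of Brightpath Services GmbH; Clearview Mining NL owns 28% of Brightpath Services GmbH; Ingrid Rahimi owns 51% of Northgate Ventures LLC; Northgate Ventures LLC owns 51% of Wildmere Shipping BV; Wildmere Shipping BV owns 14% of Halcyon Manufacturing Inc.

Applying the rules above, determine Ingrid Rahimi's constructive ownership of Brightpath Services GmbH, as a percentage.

Chain via Northgate Ventures LLC → Wildmere Shipping BV → Halcyon Manufacturing Inc. (R2): 51% × 51% × 14% × 22% = 0.801108% of Brightpath Services GmbH.
Chain via Copperline Partners LP → Fairlane Holdings Ltd → Clearview Mining NL (R2): 76% × 18% × 57% × 28% = 2.183328% of Brightpath Services GmbH.
Aggregating (R1): 0.801108% + 2.183328% = 2.984436%.

2.984436%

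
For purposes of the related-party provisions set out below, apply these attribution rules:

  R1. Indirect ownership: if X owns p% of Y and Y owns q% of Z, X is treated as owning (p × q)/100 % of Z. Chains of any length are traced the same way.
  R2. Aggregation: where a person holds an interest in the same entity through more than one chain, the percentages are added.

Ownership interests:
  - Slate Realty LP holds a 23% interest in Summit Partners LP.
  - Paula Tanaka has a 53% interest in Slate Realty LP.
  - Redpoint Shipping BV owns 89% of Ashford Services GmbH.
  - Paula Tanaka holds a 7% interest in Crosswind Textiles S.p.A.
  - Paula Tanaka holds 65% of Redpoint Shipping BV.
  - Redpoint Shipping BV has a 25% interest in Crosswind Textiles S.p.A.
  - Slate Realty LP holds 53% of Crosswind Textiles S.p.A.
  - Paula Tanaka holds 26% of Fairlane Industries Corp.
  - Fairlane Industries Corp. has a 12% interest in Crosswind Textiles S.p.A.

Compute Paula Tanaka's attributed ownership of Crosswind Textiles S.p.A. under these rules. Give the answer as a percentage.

54.46%

Chain via Fairlane Industries Corp. (R1): 26% × 12% = 3.12% of Crosswind Textiles S.p.A.
Chain via Slate Realty LP (R1): 53% × 53% = 28.09% of Crosswind Textiles S.p.A.
Chain via Redpoint Shipping BV (R1): 65% × 25% = 16.25% of Crosswind Textiles S.p.A.
Direct interest in Crosswind Textiles S.p.A: 7%.
Aggregating (R2): 3.12% + 28.09% + 16.25% + 7% = 54.46%.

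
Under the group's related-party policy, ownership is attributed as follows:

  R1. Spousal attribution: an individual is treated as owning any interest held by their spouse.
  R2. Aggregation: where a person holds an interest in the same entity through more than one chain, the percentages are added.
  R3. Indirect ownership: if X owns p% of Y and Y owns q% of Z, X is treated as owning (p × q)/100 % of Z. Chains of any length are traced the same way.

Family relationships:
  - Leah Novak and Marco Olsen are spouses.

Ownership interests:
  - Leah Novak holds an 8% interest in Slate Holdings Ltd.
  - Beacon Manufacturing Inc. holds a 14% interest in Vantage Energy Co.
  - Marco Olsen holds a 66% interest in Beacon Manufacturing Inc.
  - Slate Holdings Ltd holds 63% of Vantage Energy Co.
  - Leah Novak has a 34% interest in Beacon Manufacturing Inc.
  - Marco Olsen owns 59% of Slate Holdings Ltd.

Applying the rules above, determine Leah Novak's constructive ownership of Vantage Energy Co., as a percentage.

By spousal attribution (R1), Leah Novak is treated as also owning Marco Olsen's interest in Slate Holdings Ltd, giving 8% + 59% = 67%.
By spousal attribution (R1), Leah Novak is treated as also owning Marco Olsen's interest in Beacon Manufacturing Inc, giving 34% + 66% = 100%.
Chain via Slate Holdings Ltd (R3): 67% × 63% = 42.21% of Vantage Energy Co.
Chain via Beacon Manufacturing Inc. (R3): 100% × 14% = 14% of Vantage Energy Co.
Aggregating (R2): 42.21% + 14% = 56.21%.

56.21%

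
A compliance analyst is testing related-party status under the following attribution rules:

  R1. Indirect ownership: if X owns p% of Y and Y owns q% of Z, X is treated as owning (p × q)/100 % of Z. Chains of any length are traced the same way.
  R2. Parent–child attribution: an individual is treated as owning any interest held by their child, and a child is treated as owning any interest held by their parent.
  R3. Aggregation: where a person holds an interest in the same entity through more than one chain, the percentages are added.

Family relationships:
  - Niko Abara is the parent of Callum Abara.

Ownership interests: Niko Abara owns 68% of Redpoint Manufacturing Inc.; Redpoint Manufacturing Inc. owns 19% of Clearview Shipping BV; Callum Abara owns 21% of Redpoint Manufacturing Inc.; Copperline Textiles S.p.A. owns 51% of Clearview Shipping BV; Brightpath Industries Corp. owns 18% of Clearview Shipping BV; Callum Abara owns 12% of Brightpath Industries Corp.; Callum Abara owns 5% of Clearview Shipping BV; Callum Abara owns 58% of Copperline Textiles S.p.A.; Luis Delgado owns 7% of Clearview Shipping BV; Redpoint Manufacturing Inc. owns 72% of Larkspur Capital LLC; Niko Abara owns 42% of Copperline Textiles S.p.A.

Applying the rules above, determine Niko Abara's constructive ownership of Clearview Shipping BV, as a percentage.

By parent–child attribution (R2), Niko Abara is treated as also owning Callum Abara's interest in Redpoint Manufacturing Inc, giving 68% + 21% = 89%.
By parent–child attribution (R2), Niko Abara is treated as also owning Callum Abara's interest in Copperline Textiles S.p.A, giving 42% + 58% = 100%.
By parent–child attribution (R2), Niko Abara is treated as owning Callum Abara's 12% interest in Brightpath Industries Corp.
By parent–child attribution (R2), Niko Abara is treated as owning Callum Abara's 5% interest in Clearview Shipping BV.
Chain via Redpoint Manufacturing Inc. (R1): 89% × 19% = 16.91% of Clearview Shipping BV.
Chain via Copperline Textiles S.p.A. (R1): 100% × 51% = 51% of Clearview Shipping BV.
Chain via Brightpath Industries Corp. (R1): 12% × 18% = 2.16% of Clearview Shipping BV.
Direct interest in Clearview Shipping BV: 5%.
Aggregating (R3): 16.91% + 51% + 2.16% + 5% = 75.07%.

75.07%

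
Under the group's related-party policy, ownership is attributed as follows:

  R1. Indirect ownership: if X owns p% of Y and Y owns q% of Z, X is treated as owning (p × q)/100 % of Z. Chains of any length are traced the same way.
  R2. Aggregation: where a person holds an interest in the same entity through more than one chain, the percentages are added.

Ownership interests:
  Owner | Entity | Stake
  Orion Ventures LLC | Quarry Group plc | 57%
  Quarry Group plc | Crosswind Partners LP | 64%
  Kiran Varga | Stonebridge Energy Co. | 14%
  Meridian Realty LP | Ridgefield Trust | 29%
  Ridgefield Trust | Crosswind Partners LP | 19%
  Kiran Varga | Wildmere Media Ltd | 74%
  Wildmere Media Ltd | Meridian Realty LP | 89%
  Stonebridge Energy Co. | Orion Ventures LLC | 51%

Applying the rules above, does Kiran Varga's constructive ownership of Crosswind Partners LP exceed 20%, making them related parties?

Chain via Wildmere Media Ltd → Meridian Realty LP → Ridgefield Trust (R1): 74% × 89% × 29% × 19% = 3.628886% of Crosswind Partners LP.
Chain via Stonebridge Energy Co. → Orion Ventures LLC → Quarry Group plc (R1): 14% × 51% × 57% × 64% = 2.604672% of Crosswind Partners LP.
Aggregating (R2): 3.628886% + 2.604672% = 6.233558%.
6.233558% does not exceed the 20% threshold, so Kiran is not a related party to Crosswind Partners LP.

No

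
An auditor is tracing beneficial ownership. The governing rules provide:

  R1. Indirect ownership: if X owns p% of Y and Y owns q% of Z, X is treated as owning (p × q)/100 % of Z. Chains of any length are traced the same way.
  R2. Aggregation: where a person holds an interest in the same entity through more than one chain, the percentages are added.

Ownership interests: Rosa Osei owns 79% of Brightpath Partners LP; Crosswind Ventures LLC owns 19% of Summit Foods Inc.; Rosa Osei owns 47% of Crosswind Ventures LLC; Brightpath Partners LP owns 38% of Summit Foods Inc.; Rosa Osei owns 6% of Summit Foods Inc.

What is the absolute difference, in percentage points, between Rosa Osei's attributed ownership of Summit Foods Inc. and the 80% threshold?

35.05

Chain via Crosswind Ventures LLC (R1): 47% × 19% = 8.93% of Summit Foods Inc.
Chain via Brightpath Partners LP (R1): 79% × 38% = 30.02% of Summit Foods Inc.
Direct interest in Summit Foods Inc: 6%.
Aggregating (R2): 8.93% + 30.02% + 6% = 44.95%.
44.95% falls short of the 80% threshold by 35.05 percentage points.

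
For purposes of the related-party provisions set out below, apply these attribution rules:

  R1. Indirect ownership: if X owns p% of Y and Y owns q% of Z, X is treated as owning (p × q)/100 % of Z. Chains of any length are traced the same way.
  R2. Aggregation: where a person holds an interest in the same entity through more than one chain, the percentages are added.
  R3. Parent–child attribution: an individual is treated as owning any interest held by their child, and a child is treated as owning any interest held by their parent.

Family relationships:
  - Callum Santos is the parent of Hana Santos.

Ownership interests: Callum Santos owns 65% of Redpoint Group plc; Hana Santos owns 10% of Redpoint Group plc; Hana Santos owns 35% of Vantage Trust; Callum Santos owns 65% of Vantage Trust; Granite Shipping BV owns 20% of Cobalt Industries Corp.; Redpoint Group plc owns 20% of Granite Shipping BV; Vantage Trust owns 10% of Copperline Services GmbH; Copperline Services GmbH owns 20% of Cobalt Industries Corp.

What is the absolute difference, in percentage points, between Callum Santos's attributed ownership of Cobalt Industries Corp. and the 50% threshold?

By parent–child attribution (R3), Callum Santos is treated as also owning Hana Santos's interest in Vantage Trust, giving 65% + 35% = 100%.
By parent–child attribution (R3), Callum Santos is treated as also owning Hana Santos's interest in Redpoint Group plc, giving 65% + 10% = 75%.
Chain via Vantage Trust → Copperline Services GmbH (R1): 100% × 10% × 20% = 2% of Cobalt Industries Corp.
Chain via Redpoint Group plc → Granite Shipping BV (R1): 75% × 20% × 20% = 3% of Cobalt Industries Corp.
Aggregating (R2): 2% + 3% = 5%.
5% falls short of the 50% threshold by 45 percentage points.

45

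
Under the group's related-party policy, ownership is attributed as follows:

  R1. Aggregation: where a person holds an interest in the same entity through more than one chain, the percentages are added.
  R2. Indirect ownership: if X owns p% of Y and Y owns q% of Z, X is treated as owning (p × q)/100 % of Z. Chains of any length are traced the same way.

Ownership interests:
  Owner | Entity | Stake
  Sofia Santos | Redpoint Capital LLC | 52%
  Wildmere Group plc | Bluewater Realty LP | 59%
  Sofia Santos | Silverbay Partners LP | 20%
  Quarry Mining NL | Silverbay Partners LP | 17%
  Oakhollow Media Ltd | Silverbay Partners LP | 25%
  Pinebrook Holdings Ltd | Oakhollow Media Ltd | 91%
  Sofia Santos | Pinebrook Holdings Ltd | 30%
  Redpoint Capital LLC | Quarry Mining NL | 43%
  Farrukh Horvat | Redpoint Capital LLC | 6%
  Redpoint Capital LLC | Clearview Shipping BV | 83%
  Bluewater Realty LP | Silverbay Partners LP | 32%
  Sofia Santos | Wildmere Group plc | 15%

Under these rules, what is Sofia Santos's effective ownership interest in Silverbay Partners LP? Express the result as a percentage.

Chain via Wildmere Group plc → Bluewater Realty LP (R2): 15% × 59% × 32% = 2.832% of Silverbay Partners LP.
Chain via Pinebrook Holdings Ltd → Oakhollow Media Ltd (R2): 30% × 91% × 25% = 6.825% of Silverbay Partners LP.
Chain via Redpoint Capital LLC → Quarry Mining NL (R2): 52% × 43% × 17% = 3.8012% of Silverbay Partners LP.
Direct interest in Silverbay Partners LP: 20%.
Aggregating (R1): 2.832% + 6.825% + 3.8012% + 20% = 33.4582%.

33.4582%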